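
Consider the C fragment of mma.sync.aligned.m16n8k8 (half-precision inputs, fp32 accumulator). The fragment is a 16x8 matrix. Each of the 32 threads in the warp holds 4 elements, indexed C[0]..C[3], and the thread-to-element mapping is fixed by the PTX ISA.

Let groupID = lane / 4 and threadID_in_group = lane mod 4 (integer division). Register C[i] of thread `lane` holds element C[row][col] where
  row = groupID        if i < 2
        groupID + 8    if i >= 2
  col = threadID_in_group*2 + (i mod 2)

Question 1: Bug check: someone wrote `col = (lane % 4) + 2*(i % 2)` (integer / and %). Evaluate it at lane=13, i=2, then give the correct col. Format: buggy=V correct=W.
`(lane % 4) + 2*(i % 2)`[13,2]=>1
lane 13: grp=3 (13/4), tig=1 (13%4)
i=2: r=3+8=11, c=1*2+0=2
col: 1 vs 2

buggy=1 correct=2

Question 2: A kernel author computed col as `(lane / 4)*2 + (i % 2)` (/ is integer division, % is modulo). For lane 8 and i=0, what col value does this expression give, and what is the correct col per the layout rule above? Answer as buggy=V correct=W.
`(lane / 4)*2 + (i % 2)`[8,0]→4
lane 8→8/4=2, 8 mod 4=0
i=0  r:2+0→2  c:2·0+0→0
col: 4 vs 0

buggy=4 correct=0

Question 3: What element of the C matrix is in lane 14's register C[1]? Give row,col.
lane 14: g=3 (14/4), t=2 (14%4)
i=1: r=3+0=3, c=2*2+1=5

3,5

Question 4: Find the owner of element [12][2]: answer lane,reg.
r:12=>grp=4,rB=1  c:2=>tig=1,lo=0
L=4*4+1=17  i=1*2+0=2

17,2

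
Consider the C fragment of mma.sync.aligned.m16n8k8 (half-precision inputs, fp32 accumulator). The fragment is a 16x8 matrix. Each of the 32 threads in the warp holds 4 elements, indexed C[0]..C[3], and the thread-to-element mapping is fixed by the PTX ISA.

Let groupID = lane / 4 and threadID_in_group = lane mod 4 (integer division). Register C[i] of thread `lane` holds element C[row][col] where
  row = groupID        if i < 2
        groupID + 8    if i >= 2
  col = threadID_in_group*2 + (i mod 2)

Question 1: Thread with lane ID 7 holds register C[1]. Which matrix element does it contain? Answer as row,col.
lane 7: gr=1 (7/4), th=3 (7%4)
i=1: r=1+0=1, c=3*2+1=7

1,7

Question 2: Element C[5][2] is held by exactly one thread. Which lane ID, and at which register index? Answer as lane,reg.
r=5⇒gr=5,Rb=0  c=2⇒th=1,odd=0
L=5*4+1=21  i=0*2+0=0

21,0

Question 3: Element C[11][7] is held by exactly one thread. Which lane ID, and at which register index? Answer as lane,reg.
15,3

r=11⇒gr=3,Rb=1  c=7⇒th=3,odd=1
L=3*4+3=15  i=1*2+1=3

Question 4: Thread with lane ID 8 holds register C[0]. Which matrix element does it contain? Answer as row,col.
2,0

lane 8->8/4=2, 8 mod 4=0
i=0  r:2+0->2  c:2·0+0->0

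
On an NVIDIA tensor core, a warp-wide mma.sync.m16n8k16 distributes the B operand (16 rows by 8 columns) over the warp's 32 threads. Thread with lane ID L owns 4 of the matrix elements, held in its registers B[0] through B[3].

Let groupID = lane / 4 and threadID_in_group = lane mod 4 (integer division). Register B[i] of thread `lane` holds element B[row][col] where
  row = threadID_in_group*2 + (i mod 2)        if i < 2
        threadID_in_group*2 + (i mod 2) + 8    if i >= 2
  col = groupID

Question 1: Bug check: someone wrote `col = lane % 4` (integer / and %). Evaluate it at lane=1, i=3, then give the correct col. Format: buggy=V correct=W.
buggy=1 correct=0

`lane % 4`[1,3]=>1
L=1=>grp=1>>2=0, tig=1&3=1
[3]=>row 1·2+1+8=11  col grp=0
col: 1 vs 0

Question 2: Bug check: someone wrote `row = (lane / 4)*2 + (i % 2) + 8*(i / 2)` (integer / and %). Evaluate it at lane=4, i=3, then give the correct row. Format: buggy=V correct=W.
buggy=11 correct=9

`(lane / 4)*2 + (i % 2) + 8*(i / 2)`[4,3]->11
lane 4: gid=1 (4/4), tid=0 (4%4)
i=3: r=0*2+1+8=9, c=gid=1
row: 11 vs 9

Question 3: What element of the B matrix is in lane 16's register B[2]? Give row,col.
8,4

16: G=4,T=0
[2] (0*2+0+8,4) = (8,4)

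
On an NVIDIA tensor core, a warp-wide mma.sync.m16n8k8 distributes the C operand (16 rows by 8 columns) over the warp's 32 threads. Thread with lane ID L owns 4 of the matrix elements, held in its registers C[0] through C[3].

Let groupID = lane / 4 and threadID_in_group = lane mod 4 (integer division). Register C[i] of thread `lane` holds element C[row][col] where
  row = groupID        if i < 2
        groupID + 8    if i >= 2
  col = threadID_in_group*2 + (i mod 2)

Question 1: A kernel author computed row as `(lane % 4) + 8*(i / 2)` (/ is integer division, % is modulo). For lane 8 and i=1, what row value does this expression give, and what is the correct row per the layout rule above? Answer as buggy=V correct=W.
buggy=0 correct=2

`(lane % 4) + 8*(i / 2)`[8,1]->0
L=8->gid=8>>2=2, tid=8&3=0
[1]->row 2+0=2  col 0·2+1=1
row: 0 vs 2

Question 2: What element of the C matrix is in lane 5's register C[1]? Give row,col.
1,3

lane 5: gr=1 (5/4), th=1 (5%4)
i=1: r=1+0=1, c=1*2+1=3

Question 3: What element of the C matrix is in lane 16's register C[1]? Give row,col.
4,1

L=16⇒gr=16>>2=4, th=16&3=0
[1]⇒row 4+0=4  col 0·2+1=1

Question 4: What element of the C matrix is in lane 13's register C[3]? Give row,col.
11,3

13: gr=3,th=1
[3] (3+8,1*2+1) = (11,3)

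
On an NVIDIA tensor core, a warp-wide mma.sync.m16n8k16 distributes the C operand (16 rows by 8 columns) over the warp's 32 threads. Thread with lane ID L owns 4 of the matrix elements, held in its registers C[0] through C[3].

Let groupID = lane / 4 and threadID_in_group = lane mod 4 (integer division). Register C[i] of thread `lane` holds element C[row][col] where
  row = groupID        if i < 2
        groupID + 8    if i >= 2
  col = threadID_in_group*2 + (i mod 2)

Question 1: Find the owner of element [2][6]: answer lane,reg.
11,0

r:2=>grp=2,rB=0  c:6=>tig=3,lo=0
L=2*4+3=11  i=0*2+0=0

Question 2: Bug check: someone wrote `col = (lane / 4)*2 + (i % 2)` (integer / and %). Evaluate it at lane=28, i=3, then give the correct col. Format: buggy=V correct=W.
buggy=15 correct=1

`(lane / 4)*2 + (i % 2)`[28,3]->15
lane 28->28/4=7, 28 mod 4=0
i=3  r:7+8->15  c:2·0+1->1
col: 15 vs 1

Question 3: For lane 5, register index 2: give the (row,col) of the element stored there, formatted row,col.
5: gid=1,tid=1
[2] (1+8,1*2+0) = (9,2)

9,2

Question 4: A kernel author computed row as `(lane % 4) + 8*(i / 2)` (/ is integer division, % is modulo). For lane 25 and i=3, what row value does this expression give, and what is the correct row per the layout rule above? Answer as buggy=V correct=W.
`(lane % 4) + 8*(i / 2)`[25,3]->9
lane 25->25/4=6, 25 mod 4=1
i=3  r:6+8->14  c:2·1+1->3
row: 9 vs 14

buggy=9 correct=14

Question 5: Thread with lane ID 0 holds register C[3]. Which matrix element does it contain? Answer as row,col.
8,1

L=0=>grp=0>>2=0, tig=0&3=0
[3]=>row 0+8=8  col 0·2+1=1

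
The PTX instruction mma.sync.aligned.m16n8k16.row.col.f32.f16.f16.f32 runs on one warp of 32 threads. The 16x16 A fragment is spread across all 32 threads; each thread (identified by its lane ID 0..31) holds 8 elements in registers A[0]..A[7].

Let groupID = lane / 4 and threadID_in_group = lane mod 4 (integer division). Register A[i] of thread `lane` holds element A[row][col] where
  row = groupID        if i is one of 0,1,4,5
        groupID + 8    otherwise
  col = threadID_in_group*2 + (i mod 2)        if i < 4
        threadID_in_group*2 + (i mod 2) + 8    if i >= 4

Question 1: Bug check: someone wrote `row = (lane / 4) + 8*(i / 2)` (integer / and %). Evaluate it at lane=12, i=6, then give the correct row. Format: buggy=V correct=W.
buggy=27 correct=11

`(lane / 4) + 8*(i / 2)`[12,6]->27
L=12->gid=12>>2=3, tid=12&3=0
[6]->row 3+8=11  col 0·2+0+8=8
row: 27 vs 11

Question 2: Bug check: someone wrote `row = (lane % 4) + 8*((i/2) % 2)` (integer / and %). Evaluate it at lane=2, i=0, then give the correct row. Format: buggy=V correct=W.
`(lane % 4) + 8*((i/2) % 2)`[2,0]→2
L=2→G=2>>2=0, T=2&3=2
[0]→row 0+0=0  col 2·2+0+0=4
row: 2 vs 0

buggy=2 correct=0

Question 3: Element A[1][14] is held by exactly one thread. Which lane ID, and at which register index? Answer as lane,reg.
r:1=>grp=1,rB=0  c:14=>cB=1,tig=3,lo=0
L=1*4+3=7  i=1*4+0*2+0=4

7,4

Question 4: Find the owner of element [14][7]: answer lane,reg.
27,3

r:14=>grp=6,rB=1  c:7=>cB=0,tig=3,lo=1
L=6*4+3=27  i=0*4+1*2+1=3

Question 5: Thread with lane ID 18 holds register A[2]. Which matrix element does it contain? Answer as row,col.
12,4

lane 18->18/4=4, 18 mod 4=2
i=2  r:4+8->12  c:2·2+0+0->4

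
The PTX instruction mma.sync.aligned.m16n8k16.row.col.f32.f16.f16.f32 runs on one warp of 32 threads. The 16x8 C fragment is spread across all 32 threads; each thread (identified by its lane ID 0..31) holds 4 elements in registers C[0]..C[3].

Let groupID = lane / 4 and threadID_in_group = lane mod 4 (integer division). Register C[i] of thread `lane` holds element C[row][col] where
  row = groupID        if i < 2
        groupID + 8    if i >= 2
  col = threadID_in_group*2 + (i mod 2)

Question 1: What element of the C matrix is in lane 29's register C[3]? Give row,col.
15,3

lane 29: G=7 (29/4), T=1 (29%4)
i=3: r=7+8=15, c=1*2+1=3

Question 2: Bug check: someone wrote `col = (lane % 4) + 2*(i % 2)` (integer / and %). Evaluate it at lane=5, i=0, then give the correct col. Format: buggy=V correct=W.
buggy=1 correct=2

`(lane % 4) + 2*(i % 2)`[5,0]->1
5: gid=1,tid=1
[0] (1+0,1*2+0) = (1,2)
col: 1 vs 2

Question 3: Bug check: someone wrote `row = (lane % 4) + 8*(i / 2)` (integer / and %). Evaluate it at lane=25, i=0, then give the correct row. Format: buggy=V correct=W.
`(lane % 4) + 8*(i / 2)`[25,0]->1
lane 25: g=6 (25/4), t=1 (25%4)
i=0: r=6+0=6, c=1*2+0=2
row: 1 vs 6

buggy=1 correct=6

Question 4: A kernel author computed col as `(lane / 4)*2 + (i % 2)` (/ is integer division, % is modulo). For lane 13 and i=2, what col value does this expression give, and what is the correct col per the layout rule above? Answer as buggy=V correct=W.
`(lane / 4)*2 + (i % 2)`[13,2]->6
lane 13->13/4=3, 13 mod 4=1
i=2  r:3+8->11  c:2·1+0->2
col: 6 vs 2

buggy=6 correct=2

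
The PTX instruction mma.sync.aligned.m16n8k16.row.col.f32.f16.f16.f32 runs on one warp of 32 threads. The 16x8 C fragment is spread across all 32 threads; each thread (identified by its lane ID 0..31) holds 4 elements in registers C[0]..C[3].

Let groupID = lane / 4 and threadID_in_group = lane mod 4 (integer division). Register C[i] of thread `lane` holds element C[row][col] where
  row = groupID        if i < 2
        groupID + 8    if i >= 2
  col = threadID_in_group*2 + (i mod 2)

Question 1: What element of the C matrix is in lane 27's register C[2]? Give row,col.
14,6

lane 27: g=6 (27/4), t=3 (27%4)
i=2: r=6+8=14, c=3*2+0=6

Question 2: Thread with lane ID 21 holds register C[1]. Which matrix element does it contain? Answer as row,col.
5,3

L=21=>grp=21>>2=5, tig=21&3=1
[1]=>row 5+0=5  col 1·2+1=3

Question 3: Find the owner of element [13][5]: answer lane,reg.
r:13=>grp=5,rB=1  c:5=>tig=2,lo=1
L=5*4+2=22  i=1*2+1=3

22,3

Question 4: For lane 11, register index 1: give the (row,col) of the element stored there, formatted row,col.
lane 11->11/4=2, 11 mod 4=3
i=1  r:2+0->2  c:2·3+1->7

2,7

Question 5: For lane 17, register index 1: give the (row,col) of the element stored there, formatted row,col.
lane 17->17/4=4, 17 mod 4=1
i=1  r:4+0->4  c:2·1+1->3

4,3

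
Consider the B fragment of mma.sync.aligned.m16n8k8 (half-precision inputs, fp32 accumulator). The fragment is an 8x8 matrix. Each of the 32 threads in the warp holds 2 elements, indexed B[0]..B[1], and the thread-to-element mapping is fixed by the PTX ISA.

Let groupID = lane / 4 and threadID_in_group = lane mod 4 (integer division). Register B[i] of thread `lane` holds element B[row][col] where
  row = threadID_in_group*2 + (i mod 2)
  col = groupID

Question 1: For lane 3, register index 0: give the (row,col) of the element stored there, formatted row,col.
3: grp=0,tig=3
[0] (3*2+0,0) = (6,0)

6,0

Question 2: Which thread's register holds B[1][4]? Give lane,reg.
c: 4->gid=4  r: 1->tid=0,i&1=1
L=4*4+0=16  i=1=1

16,1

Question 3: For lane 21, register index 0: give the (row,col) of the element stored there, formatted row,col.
21: gid=5,tid=1
[0] (1*2+0,5) = (2,5)

2,5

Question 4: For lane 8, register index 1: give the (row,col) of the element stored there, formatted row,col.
1,2

lane 8: g=2 (8/4), t=0 (8%4)
i=1: r=0*2+1=1, c=g=2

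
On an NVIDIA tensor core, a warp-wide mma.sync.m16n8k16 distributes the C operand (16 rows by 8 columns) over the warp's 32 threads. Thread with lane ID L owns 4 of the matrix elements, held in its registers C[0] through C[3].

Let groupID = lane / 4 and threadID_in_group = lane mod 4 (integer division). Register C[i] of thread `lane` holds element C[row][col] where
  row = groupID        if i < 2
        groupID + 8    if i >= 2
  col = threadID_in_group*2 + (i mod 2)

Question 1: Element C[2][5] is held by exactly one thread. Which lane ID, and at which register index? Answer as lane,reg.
r: 2->gid=2,r8=0  c: 5->tid=2,i&1=1
L=2*4+2=10  i=0*2+1=1

10,1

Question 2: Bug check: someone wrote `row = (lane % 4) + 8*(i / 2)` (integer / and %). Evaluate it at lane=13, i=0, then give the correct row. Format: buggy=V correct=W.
`(lane % 4) + 8*(i / 2)`[13,0]->1
13: g=3,t=1
[0] (3+0,1*2+0) = (3,2)
row: 1 vs 3

buggy=1 correct=3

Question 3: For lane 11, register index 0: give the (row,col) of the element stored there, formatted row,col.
L=11->g=11>>2=2, t=11&3=3
[0]->row 2+0=2  col 3·2+0=6

2,6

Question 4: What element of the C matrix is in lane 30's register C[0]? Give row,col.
7,4

30: g=7,t=2
[0] (7+0,2*2+0) = (7,4)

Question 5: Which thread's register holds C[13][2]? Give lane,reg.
21,2

r: 13->gid=5,r8=1  c: 2->tid=1,i&1=0
L=5*4+1=21  i=1*2+0=2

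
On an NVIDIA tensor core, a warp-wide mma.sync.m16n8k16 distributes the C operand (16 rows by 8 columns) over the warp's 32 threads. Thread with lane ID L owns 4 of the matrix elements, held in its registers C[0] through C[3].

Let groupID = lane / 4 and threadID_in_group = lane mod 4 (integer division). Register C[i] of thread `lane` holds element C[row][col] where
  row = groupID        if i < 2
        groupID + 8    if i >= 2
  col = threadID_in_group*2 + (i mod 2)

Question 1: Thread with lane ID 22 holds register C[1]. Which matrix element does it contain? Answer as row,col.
5,5

22: G=5,T=2
[1] (5+0,2*2+1) = (5,5)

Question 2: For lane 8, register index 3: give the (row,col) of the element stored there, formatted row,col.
8: g=2,t=0
[3] (2+8,0*2+1) = (10,1)

10,1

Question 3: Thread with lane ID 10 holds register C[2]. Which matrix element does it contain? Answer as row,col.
10,4

lane 10: gid=2 (10/4), tid=2 (10%4)
i=2: r=2+8=10, c=2*2+0=4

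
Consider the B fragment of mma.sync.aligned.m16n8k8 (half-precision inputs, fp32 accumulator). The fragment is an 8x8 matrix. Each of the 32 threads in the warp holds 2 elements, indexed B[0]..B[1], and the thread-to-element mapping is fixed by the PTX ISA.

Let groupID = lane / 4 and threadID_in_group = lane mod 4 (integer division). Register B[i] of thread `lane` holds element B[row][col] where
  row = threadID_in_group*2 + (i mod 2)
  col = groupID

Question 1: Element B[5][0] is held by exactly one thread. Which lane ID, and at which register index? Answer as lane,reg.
c: 0->gid=0  r: 5->tid=2,i&1=1
L=0*4+2=2  i=1=1

2,1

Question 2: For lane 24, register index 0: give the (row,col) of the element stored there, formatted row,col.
0,6

lane 24: G=6 (24/4), T=0 (24%4)
i=0: r=0*2+0=0, c=G=6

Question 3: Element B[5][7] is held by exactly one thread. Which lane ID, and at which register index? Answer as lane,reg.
c=7->g=7  r=5->t=2,b0=1
L=7*4+2=30  i=1=1

30,1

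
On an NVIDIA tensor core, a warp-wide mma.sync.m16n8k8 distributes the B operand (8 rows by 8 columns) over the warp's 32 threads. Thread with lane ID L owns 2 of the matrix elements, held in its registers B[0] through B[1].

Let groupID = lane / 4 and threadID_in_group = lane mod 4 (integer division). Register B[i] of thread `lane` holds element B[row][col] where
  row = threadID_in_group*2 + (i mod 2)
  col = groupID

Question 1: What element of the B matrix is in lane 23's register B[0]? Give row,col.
lane 23->23/4=5, 23 mod 4=3
i=0  r:2·3+0->6  c:5

6,5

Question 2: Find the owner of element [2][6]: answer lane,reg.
25,0

c=6→G=6  r=2→T=1,p=0
L=6*4+1=25  i=0=0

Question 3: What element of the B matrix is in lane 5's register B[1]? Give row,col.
5: gid=1,tid=1
[1] (1*2+1,1) = (3,1)

3,1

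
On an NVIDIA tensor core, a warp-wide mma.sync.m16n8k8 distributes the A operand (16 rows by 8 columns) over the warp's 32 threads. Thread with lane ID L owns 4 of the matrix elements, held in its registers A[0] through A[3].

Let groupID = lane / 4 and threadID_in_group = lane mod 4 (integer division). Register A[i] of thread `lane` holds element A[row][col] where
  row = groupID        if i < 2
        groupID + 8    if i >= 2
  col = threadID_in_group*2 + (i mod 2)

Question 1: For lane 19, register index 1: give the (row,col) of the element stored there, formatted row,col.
4,7

lane 19⇒19/4=4, 19 mod 4=3
i=1  r:4+0⇒4  c:2·3+1⇒7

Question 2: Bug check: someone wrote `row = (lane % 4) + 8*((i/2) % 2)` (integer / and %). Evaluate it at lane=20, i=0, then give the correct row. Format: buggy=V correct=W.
`(lane % 4) + 8*((i/2) % 2)`[20,0]->0
lane 20->20/4=5, 20 mod 4=0
i=0  r:5+0->5  c:2·0+0->0
row: 0 vs 5

buggy=0 correct=5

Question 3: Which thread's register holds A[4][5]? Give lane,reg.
r: 4->gid=4,r8=0  c: 5->tid=2,i&1=1
L=4*4+2=18  i=0*2+1=1

18,1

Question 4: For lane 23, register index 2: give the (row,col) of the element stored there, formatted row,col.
L=23->g=23>>2=5, t=23&3=3
[2]->row 5+8=13  col 3·2+0=6

13,6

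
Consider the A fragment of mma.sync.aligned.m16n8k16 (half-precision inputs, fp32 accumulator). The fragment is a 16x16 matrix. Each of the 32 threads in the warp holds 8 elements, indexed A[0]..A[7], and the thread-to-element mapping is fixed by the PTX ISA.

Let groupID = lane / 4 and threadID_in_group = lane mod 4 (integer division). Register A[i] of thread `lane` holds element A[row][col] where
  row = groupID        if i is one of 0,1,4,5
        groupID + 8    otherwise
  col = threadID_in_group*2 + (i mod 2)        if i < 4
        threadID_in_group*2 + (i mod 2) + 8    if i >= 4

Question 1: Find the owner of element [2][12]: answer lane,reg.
r:2=>grp=2,rB=0  c:12=>cB=1,tig=2,lo=0
L=2*4+2=10  i=1*4+0*2+0=4

10,4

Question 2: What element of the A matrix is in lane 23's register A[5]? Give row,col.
L=23=>grp=23>>2=5, tig=23&3=3
[5]=>row 5+0=5  col 3·2+1+8=15

5,15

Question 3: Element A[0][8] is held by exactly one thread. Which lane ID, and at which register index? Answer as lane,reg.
0,4

r: 0->gid=0,r8=0  c: 8->c8=1,tid=0,i&1=0
L=0*4+0=0  i=1*4+0*2+0=4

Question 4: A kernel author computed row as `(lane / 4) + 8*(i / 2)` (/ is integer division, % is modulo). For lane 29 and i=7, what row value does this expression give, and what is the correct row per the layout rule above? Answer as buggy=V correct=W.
`(lane / 4) + 8*(i / 2)`[29,7]⇒31
L=29⇒gr=29>>2=7, th=29&3=1
[7]⇒row 7+8=15  col 1·2+1+8=11
row: 31 vs 15

buggy=31 correct=15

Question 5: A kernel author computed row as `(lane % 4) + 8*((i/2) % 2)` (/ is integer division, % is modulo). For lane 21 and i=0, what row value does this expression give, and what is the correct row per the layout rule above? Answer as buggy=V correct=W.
`(lane % 4) + 8*((i/2) % 2)`[21,0]=>1
21: grp=5,tig=1
[0] (5+0,1*2+0+0) = (5,2)
row: 1 vs 5

buggy=1 correct=5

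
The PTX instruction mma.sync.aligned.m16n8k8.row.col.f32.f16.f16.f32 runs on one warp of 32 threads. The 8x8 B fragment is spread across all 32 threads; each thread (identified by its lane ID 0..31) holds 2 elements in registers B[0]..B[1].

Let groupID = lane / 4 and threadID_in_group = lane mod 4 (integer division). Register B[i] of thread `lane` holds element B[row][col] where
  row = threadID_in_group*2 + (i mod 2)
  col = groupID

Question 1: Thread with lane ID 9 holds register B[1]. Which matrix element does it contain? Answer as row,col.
3,2

lane 9->9/4=2, 9 mod 4=1
i=1  r:2·1+1->3  c:2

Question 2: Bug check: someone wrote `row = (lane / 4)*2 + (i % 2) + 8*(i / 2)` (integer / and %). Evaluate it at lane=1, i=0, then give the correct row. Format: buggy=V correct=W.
buggy=0 correct=2

`(lane / 4)*2 + (i % 2) + 8*(i / 2)`[1,0]->0
L=1->g=1>>2=0, t=1&3=1
[0]->row 1·2+0=2  col g=0
row: 0 vs 2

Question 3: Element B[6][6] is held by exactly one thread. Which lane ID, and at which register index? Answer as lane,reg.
c: 6->gid=6  r: 6->tid=3,i&1=0
L=6*4+3=27  i=0=0

27,0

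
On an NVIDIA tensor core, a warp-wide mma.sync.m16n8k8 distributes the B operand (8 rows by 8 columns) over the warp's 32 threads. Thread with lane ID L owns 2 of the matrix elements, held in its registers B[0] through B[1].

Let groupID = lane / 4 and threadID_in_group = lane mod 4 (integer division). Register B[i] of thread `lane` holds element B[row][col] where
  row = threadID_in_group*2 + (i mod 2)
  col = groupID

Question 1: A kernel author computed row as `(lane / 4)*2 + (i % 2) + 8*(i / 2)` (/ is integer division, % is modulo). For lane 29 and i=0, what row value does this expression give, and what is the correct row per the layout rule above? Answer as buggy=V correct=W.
`(lane / 4)*2 + (i % 2) + 8*(i / 2)`[29,0]->14
lane 29->29/4=7, 29 mod 4=1
i=0  r:2·1+0->2  c:7
row: 14 vs 2

buggy=14 correct=2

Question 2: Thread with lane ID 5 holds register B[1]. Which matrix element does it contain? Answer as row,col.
lane 5=>5/4=1, 5 mod 4=1
i=1  r:2·1+1=>3  c:1

3,1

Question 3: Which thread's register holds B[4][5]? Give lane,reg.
22,0

c=5⇒gr=5  r=4⇒th=2,odd=0
L=5*4+2=22  i=0=0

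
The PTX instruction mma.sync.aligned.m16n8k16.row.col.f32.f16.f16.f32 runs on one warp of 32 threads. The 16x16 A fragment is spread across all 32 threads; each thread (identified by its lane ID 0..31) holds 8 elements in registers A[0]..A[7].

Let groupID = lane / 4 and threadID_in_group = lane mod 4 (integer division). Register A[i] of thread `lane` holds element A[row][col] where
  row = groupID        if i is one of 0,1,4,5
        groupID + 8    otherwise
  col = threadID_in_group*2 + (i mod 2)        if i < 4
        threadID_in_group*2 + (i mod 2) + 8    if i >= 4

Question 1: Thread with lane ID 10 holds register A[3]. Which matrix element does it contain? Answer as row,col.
10,5

lane 10: G=2 (10/4), T=2 (10%4)
i=3: r=2+8=10, c=2*2+1+0=5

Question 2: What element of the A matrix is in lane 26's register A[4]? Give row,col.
6,12

L=26->g=26>>2=6, t=26&3=2
[4]->row 6+0=6  col 2·2+0+8=12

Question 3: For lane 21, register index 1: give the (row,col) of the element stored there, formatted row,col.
lane 21->21/4=5, 21 mod 4=1
i=1  r:5+0->5  c:2·1+1+0->3

5,3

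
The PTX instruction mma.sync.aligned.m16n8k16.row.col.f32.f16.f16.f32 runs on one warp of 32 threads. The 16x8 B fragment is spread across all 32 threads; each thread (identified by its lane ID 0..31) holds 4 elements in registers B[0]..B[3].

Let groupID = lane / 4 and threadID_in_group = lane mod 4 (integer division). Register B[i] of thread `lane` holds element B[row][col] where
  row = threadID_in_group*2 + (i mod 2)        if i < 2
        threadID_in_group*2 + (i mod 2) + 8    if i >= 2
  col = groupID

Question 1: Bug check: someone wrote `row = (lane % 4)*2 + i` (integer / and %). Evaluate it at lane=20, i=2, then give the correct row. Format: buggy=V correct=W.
`(lane % 4)*2 + i`[20,2]->2
lane 20->20/4=5, 20 mod 4=0
i=2  r:2·0+0+8->8  c:5
row: 2 vs 8

buggy=2 correct=8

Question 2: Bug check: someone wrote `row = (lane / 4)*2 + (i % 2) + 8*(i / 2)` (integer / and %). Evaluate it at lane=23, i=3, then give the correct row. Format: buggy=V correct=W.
buggy=19 correct=15

`(lane / 4)*2 + (i % 2) + 8*(i / 2)`[23,3]⇒19
L=23⇒gr=23>>2=5, th=23&3=3
[3]⇒row 3·2+1+8=15  col gr=5
row: 19 vs 15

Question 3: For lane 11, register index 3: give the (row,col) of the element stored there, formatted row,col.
15,2

11: grp=2,tig=3
[3] (3*2+1+8,2) = (15,2)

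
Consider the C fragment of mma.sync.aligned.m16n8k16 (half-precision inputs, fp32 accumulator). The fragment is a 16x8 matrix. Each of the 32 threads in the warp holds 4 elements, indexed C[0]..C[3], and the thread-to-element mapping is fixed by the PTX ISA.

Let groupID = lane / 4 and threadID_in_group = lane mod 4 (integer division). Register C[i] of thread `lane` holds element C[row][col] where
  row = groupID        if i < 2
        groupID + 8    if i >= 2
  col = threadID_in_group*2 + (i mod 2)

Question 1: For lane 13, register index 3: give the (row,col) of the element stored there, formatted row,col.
lane 13→13/4=3, 13 mod 4=1
i=3  r:3+8→11  c:2·1+1→3

11,3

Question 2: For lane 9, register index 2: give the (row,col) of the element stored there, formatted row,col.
10,2

9: gid=2,tid=1
[2] (2+8,1*2+0) = (10,2)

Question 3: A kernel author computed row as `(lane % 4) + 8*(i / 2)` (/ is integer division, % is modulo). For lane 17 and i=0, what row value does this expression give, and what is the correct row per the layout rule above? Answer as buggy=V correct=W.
`(lane % 4) + 8*(i / 2)`[17,0]->1
lane 17->17/4=4, 17 mod 4=1
i=0  r:4+0->4  c:2·1+0->2
row: 1 vs 4

buggy=1 correct=4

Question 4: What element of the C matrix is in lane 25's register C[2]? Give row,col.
14,2

25: g=6,t=1
[2] (6+8,1*2+0) = (14,2)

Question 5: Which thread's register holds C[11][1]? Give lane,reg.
r=11⇒gr=3,Rb=1  c=1⇒th=0,odd=1
L=3*4+0=12  i=1*2+1=3

12,3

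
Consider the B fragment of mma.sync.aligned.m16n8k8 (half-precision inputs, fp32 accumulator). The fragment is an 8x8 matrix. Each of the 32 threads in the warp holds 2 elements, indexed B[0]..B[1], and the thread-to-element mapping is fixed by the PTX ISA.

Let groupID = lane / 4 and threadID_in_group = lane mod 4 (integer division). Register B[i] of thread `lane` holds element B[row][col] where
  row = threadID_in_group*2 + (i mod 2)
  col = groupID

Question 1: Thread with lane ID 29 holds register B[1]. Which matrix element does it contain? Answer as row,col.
3,7

29: gr=7,th=1
[1] (1*2+1,7) = (3,7)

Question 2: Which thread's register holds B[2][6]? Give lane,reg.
c:6=>grp=6  r:2=>tig=1,lo=0
L=6*4+1=25  i=0=0

25,0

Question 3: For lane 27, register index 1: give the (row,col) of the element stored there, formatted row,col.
7,6

27: grp=6,tig=3
[1] (3*2+1,6) = (7,6)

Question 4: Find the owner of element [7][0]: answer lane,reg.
c=0⇒gr=0  r=7⇒th=3,odd=1
L=0*4+3=3  i=1=1

3,1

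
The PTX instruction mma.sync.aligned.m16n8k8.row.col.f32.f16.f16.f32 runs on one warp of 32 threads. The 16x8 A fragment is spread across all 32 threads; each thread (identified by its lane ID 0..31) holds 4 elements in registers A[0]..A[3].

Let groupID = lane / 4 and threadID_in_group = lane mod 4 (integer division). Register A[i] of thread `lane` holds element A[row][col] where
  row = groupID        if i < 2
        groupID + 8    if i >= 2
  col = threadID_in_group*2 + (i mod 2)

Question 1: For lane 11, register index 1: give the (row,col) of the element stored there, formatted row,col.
2,7

lane 11=>11/4=2, 11 mod 4=3
i=1  r:2+0=>2  c:2·3+1=>7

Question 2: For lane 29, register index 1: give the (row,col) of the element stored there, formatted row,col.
lane 29=>29/4=7, 29 mod 4=1
i=1  r:7+0=>7  c:2·1+1=>3

7,3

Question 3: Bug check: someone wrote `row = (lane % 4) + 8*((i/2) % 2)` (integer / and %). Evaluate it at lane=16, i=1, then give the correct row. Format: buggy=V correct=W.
`(lane % 4) + 8*((i/2) % 2)`[16,1]→0
L=16→G=16>>2=4, T=16&3=0
[1]→row 4+0=4  col 0·2+1=1
row: 0 vs 4

buggy=0 correct=4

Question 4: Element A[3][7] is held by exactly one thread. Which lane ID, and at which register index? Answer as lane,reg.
r:3=>grp=3,rB=0  c:7=>tig=3,lo=1
L=3*4+3=15  i=0*2+1=1

15,1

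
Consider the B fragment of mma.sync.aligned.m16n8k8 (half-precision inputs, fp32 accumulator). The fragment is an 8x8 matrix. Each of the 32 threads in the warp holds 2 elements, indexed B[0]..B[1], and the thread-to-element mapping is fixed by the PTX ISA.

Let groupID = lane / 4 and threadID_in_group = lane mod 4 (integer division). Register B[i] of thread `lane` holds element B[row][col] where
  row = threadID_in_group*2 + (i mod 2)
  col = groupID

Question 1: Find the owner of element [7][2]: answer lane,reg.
c=2⇒gr=2  r=7⇒th=3,odd=1
L=2*4+3=11  i=1=1

11,1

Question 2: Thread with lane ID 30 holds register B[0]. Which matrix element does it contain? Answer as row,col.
L=30->gid=30>>2=7, tid=30&3=2
[0]->row 2·2+0=4  col gid=7

4,7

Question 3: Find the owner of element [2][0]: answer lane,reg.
1,0

c=0→G=0  r=2→T=1,p=0
L=0*4+1=1  i=0=0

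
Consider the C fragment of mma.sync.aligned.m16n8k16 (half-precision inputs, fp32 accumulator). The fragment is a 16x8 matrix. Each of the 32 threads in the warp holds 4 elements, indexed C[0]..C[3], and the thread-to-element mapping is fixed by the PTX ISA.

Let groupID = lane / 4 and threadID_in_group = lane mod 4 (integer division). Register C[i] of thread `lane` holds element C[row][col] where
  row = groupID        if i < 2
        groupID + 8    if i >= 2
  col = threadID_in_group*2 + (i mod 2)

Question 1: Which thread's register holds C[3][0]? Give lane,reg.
r=3->g=3,rb=0  c=0->t=0,b0=0
L=3*4+0=12  i=0*2+0=0

12,0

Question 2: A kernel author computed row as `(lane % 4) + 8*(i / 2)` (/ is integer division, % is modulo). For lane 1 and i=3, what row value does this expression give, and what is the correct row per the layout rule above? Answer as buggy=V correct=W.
buggy=9 correct=8

`(lane % 4) + 8*(i / 2)`[1,3]->9
lane 1: g=0 (1/4), t=1 (1%4)
i=3: r=0+8=8, c=1*2+1=3
row: 9 vs 8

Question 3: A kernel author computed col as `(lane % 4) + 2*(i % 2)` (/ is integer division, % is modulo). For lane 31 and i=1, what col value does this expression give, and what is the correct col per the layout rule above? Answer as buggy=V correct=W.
`(lane % 4) + 2*(i % 2)`[31,1]⇒5
lane 31: gr=7 (31/4), th=3 (31%4)
i=1: r=7+0=7, c=3*2+1=7
col: 5 vs 7

buggy=5 correct=7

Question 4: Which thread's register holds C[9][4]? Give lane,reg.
r=9→G=1,rhi=1  c=4→T=2,p=0
L=1*4+2=6  i=1*2+0=2

6,2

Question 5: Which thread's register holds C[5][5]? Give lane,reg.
r: 5->gid=5,r8=0  c: 5->tid=2,i&1=1
L=5*4+2=22  i=0*2+1=1

22,1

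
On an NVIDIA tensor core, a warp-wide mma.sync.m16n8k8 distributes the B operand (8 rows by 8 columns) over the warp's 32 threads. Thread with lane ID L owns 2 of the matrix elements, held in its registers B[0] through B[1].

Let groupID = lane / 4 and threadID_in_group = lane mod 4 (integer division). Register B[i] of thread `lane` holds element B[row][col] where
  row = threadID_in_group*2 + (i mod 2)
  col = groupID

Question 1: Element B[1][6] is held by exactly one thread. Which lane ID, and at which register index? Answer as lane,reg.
c: 6->gid=6  r: 1->tid=0,i&1=1
L=6*4+0=24  i=1=1

24,1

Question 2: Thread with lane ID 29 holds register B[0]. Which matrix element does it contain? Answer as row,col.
2,7

lane 29⇒29/4=7, 29 mod 4=1
i=0  r:2·1+0⇒2  c:7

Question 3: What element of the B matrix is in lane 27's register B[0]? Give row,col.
6,6

27: g=6,t=3
[0] (3*2+0,6) = (6,6)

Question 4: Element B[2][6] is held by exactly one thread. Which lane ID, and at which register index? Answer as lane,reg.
25,0

c=6→G=6  r=2→T=1,p=0
L=6*4+1=25  i=0=0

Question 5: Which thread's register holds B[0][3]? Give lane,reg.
c: 3->gid=3  r: 0->tid=0,i&1=0
L=3*4+0=12  i=0=0

12,0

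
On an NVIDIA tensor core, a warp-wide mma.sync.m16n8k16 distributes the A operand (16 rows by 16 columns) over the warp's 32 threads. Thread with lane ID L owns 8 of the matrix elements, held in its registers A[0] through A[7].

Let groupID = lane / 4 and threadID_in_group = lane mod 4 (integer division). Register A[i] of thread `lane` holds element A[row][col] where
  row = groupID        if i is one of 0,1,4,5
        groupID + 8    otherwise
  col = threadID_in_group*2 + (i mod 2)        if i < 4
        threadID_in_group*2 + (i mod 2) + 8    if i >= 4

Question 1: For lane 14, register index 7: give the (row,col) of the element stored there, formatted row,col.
L=14⇒gr=14>>2=3, th=14&3=2
[7]⇒row 3+8=11  col 2·2+1+8=13

11,13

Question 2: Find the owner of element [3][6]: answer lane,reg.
15,0

r:3=>grp=3,rB=0  c:6=>cB=0,tig=3,lo=0
L=3*4+3=15  i=0*4+0*2+0=0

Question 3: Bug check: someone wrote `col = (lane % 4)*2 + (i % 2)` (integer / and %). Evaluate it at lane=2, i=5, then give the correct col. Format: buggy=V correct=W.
`(lane % 4)*2 + (i % 2)`[2,5]=>5
lane 2: grp=0 (2/4), tig=2 (2%4)
i=5: r=0+0=0, c=2*2+1+8=13
col: 5 vs 13

buggy=5 correct=13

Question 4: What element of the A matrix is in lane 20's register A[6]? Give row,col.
13,8

lane 20⇒20/4=5, 20 mod 4=0
i=6  r:5+8⇒13  c:2·0+0+8⇒8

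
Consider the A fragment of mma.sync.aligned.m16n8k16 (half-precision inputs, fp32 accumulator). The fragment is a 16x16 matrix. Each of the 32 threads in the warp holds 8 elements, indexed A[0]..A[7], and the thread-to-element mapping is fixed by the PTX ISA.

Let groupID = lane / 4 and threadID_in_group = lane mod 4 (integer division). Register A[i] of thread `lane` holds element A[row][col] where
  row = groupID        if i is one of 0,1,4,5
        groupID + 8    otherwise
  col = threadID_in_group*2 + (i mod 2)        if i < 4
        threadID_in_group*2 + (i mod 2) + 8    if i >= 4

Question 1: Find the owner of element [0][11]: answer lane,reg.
1,5

r:0=>grp=0,rB=0  c:11=>cB=1,tig=1,lo=1
L=0*4+1=1  i=1*4+0*2+1=5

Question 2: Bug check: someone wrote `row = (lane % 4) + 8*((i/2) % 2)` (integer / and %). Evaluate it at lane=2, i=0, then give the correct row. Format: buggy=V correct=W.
buggy=2 correct=0

`(lane % 4) + 8*((i/2) % 2)`[2,0]=>2
L=2=>grp=2>>2=0, tig=2&3=2
[0]=>row 0+0=0  col 2·2+0+0=4
row: 2 vs 0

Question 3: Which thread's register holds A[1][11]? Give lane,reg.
5,5

r: 1->gid=1,r8=0  c: 11->c8=1,tid=1,i&1=1
L=1*4+1=5  i=1*4+0*2+1=5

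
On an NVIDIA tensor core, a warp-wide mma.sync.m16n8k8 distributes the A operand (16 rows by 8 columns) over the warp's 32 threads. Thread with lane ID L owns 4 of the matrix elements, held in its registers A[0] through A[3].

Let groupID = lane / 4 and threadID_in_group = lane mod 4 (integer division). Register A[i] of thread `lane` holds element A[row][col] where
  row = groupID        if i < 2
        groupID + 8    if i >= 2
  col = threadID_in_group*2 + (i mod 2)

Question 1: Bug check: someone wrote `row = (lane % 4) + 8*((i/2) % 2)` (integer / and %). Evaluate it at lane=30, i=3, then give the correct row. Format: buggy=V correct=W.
buggy=10 correct=15

`(lane % 4) + 8*((i/2) % 2)`[30,3]->10
lane 30->30/4=7, 30 mod 4=2
i=3  r:7+8->15  c:2·2+1->5
row: 10 vs 15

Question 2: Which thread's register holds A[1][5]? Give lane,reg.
r=1⇒gr=1,Rb=0  c=5⇒th=2,odd=1
L=1*4+2=6  i=0*2+1=1

6,1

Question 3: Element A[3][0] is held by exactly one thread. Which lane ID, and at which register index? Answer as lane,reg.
r=3→G=3,rhi=0  c=0→T=0,p=0
L=3*4+0=12  i=0*2+0=0

12,0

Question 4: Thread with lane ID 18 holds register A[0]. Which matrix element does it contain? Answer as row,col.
L=18→G=18>>2=4, T=18&3=2
[0]→row 4+0=4  col 2·2+0=4

4,4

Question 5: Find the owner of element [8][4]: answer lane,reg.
r: 8->gid=0,r8=1  c: 4->tid=2,i&1=0
L=0*4+2=2  i=1*2+0=2

2,2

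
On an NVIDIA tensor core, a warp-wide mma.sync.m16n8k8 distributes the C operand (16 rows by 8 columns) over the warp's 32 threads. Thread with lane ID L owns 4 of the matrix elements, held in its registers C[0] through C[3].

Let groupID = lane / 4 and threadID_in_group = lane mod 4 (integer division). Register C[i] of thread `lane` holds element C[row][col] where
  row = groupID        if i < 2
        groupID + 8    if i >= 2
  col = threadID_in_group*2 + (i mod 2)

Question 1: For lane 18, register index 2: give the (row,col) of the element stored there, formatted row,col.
lane 18: gid=4 (18/4), tid=2 (18%4)
i=2: r=4+8=12, c=2*2+0=4

12,4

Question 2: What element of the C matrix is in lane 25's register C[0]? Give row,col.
6,2

lane 25->25/4=6, 25 mod 4=1
i=0  r:6+0->6  c:2·1+0->2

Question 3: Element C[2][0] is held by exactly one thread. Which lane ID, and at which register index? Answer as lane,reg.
8,0

r=2⇒gr=2,Rb=0  c=0⇒th=0,odd=0
L=2*4+0=8  i=0*2+0=0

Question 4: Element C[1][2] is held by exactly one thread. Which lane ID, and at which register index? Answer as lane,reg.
5,0

r:1=>grp=1,rB=0  c:2=>tig=1,lo=0
L=1*4+1=5  i=0*2+0=0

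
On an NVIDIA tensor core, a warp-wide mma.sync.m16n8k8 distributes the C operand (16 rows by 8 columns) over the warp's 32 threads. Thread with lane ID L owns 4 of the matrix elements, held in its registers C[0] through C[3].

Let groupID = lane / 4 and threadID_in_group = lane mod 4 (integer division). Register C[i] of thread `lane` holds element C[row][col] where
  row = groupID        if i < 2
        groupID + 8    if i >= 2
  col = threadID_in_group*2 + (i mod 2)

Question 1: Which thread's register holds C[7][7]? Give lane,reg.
r:7=>grp=7,rB=0  c:7=>tig=3,lo=1
L=7*4+3=31  i=0*2+1=1

31,1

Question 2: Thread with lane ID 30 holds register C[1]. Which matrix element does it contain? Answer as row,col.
L=30⇒gr=30>>2=7, th=30&3=2
[1]⇒row 7+0=7  col 2·2+1=5

7,5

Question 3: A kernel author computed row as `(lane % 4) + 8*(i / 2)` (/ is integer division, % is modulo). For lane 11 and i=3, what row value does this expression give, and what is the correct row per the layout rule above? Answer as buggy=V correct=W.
`(lane % 4) + 8*(i / 2)`[11,3]->11
lane 11: gid=2 (11/4), tid=3 (11%4)
i=3: r=2+8=10, c=3*2+1=7
row: 11 vs 10

buggy=11 correct=10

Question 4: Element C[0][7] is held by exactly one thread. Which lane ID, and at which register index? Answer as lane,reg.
3,1

r:0=>grp=0,rB=0  c:7=>tig=3,lo=1
L=0*4+3=3  i=0*2+1=1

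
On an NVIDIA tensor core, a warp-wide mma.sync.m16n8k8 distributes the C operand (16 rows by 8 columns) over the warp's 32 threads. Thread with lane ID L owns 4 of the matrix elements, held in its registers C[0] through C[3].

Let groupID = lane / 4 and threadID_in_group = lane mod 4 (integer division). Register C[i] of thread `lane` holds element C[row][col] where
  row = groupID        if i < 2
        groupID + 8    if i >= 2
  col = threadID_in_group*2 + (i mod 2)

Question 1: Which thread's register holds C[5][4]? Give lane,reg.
22,0

r=5⇒gr=5,Rb=0  c=4⇒th=2,odd=0
L=5*4+2=22  i=0*2+0=0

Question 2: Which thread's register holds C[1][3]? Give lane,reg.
r:1=>grp=1,rB=0  c:3=>tig=1,lo=1
L=1*4+1=5  i=0*2+1=1

5,1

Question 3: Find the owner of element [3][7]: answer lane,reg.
r:3=>grp=3,rB=0  c:7=>tig=3,lo=1
L=3*4+3=15  i=0*2+1=1

15,1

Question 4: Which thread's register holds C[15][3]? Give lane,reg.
29,3

r=15->g=7,rb=1  c=3->t=1,b0=1
L=7*4+1=29  i=1*2+1=3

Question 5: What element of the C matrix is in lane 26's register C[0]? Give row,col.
6,4

lane 26→26/4=6, 26 mod 4=2
i=0  r:6+0→6  c:2·2+0→4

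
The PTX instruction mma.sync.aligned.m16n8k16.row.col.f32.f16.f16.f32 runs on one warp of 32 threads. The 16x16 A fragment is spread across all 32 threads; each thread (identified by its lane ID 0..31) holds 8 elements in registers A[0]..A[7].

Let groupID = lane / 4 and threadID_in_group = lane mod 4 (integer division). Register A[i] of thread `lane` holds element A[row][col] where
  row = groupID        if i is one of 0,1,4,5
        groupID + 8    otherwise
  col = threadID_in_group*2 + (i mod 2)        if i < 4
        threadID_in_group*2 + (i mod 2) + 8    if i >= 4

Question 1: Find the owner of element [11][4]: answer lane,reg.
14,2

r=11→G=3,rhi=1  c=4→chi=0,T=2,p=0
L=3*4+2=14  i=0*4+1*2+0=2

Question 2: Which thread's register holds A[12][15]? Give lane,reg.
r=12→G=4,rhi=1  c=15→chi=1,T=3,p=1
L=4*4+3=19  i=1*4+1*2+1=7

19,7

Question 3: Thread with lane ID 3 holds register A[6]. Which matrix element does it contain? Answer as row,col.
lane 3->3/4=0, 3 mod 4=3
i=6  r:0+8->8  c:2·3+0+8->14

8,14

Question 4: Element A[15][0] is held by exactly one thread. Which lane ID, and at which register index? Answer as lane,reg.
28,2

r=15⇒gr=7,Rb=1  c=0⇒Cb=0,th=0,odd=0
L=7*4+0=28  i=0*4+1*2+0=2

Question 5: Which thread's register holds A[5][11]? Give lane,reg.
21,5

r=5⇒gr=5,Rb=0  c=11⇒Cb=1,th=1,odd=1
L=5*4+1=21  i=1*4+0*2+1=5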